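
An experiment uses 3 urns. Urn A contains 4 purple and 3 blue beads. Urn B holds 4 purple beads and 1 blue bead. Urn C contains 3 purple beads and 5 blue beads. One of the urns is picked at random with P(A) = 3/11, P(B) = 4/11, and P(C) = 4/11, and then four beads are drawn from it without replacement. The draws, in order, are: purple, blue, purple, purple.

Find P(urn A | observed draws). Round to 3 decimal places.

0.228

The likelihood of the observed sequence under each hypothesis: P(data | urn A) = (4/7)(3/6)(3/5)(2/4) = 3/35; P(data | urn B) = (4/5)(1/4)(3/3)(2/2) = 1/5; P(data | urn C) = (3/8)(5/7)(2/6)(1/5) = 1/56.
Multiplying each by its prior: 3/11 · 3/35 = 9/385, 4/11 · 1/5 = 4/55, 4/11 · 1/56 = 1/154; with total 79/770.
Therefore the posterior P(urn A | data) = (9/385) / (79/770) = 18/79.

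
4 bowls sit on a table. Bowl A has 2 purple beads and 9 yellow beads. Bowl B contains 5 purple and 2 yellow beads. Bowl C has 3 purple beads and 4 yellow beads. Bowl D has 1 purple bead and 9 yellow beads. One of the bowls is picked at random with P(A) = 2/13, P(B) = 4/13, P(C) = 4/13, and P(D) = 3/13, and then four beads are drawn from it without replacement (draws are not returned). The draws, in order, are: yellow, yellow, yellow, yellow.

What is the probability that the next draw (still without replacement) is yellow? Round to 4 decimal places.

Under each hypothesis, the probability of the observed sequence is: P(data | bowl A) = (9/11)(8/10)(7/9)(6/8) = 0.38182; P(data | bowl B) = (2/7)(1/6)(0/5) = 0; P(data | bowl C) = (4/7)(3/6)(2/5)(1/4) = 0.028571; P(data | bowl D) = (9/10)(8/9)(7/8)(6/7) = 0.6.
The prior-weighted likelihoods are 2/13 · 0.38182 = 0.058741, 4/13 · 0 = 0, 4/13 · 0.028571 = 0.0087912, 3/13 · 0.6 = 0.13846; with total 0.20599.
Dividing through by the total gives posterior P(bowl A | data) = 0.28516, P(bowl B | data) = 0, P(bowl C | data) = 0.042677, P(bowl D | data) = 0.67216.
Averaging over the posterior, P(yellow next | data) = (5/7)(0.28516) + (0)(0.042677) + (5/6)(0.67216) = 0.76382.

0.7638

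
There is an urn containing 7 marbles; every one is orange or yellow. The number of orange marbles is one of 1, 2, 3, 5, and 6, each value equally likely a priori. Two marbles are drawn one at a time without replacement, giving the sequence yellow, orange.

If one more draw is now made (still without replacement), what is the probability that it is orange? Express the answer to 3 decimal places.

For each hypothesis, P(data | H) works out to: P(data | r = 1) = (6/7)(1/6) = 1/7; P(data | r = 2) = (5/7)(2/6) = 5/21; P(data | r = 3) = (4/7)(3/6) = 2/7; P(data | r = 5) = (2/7)(5/6) = 5/21; P(data | r = 6) = (1/7)(6/6) = 1/7.
Weighting by the prior gives 1/5 · 1/7 = 1/35, 1/5 · 5/21 = 1/21, 1/5 · 2/7 = 2/35, 1/5 · 5/21 = 1/21, 1/5 · 1/7 = 1/35; summing to 22/105.
Dividing through by the total gives posterior P(r = 1 | data) = 3/22, P(r = 2 | data) = 5/22, P(r = 3 | data) = 3/11, P(r = 5 | data) = 5/22, P(r = 6 | data) = 3/22.
Averaging over the posterior, P(orange next | data) = (0)(3/22) + (1/5)(5/22) + (2/5)(3/11) + (4/5)(5/22) + (1)(3/22) = 26/55.

0.473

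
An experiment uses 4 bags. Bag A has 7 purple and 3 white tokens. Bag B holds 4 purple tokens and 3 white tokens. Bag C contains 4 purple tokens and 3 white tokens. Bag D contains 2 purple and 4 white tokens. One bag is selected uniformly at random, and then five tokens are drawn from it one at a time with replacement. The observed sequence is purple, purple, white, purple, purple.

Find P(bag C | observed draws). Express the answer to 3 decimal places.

0.266

For each hypothesis, P(data | H) works out to: P(data | bag A) = (7/10)(7/10)(3/10)(7/10)(7/10) = 0.07203; P(data | bag B) = (4/7)(4/7)(3/7)(4/7)(4/7) = 0.045695; P(data | bag C) = (4/7)(4/7)(3/7)(4/7)(4/7) = 0.045695; P(data | bag D) = (2/6)(2/6)(4/6)(2/6)(2/6) = 0.0082305.
Weighting by the prior gives 1/4 · 0.07203 = 0.018007, 1/4 · 0.045695 = 0.011424, 1/4 · 0.045695 = 0.011424, 1/4 · 0.0082305 = 0.0020576; these sum to 0.042913.
Therefore the posterior P(bag C | data) = (0.011424) / (0.042913) = 0.26621.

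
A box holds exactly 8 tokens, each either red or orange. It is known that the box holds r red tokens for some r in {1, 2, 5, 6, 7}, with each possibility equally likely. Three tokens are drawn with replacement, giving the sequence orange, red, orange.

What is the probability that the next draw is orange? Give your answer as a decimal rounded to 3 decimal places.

0.612

Under each hypothesis, the probability of the observed sequence is: P(data | r = 1) = (7/8)(1/8)(7/8) = 0.095703; P(data | r = 2) = (6/8)(2/8)(6/8) = 0.14062; P(data | r = 5) = (3/8)(5/8)(3/8) = 0.087891; P(data | r = 6) = (2/8)(6/8)(2/8) = 0.046875; P(data | r = 7) = (1/8)(7/8)(1/8) = 0.013672.
Multiplying each by its prior: 1/5 · 0.095703 = 0.019141, 1/5 · 0.14062 = 0.028125, 1/5 · 0.087891 = 0.017578, 1/5 · 0.046875 = 0.009375, 1/5 · 0.013672 = 0.0027344; these sum to 0.076953.
The posterior is then P(r = 1 | data) = 0.24873, P(r = 2 | data) = 0.36548, P(r = 5 | data) = 0.22843, P(r = 6 | data) = 0.12183, P(r = 7 | data) = 0.035533.
The predictive probability is P(orange next | data) = (7/8)(0.24873) + (3/4)(0.36548) + (3/8)(0.22843) + (1/4)(0.12183) + (1/8)(0.035533) = 0.61231.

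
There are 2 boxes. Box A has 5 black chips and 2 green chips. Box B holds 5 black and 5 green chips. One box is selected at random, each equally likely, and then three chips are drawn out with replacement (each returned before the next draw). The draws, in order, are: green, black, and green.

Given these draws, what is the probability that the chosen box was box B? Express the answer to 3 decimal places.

0.682

Compute the likelihood of the observed sequence for each case: P(data | box A) = (2/7)(5/7)(2/7) = 0.058309; P(data | box B) = (5/10)(5/10)(5/10) = 0.125.
Multiplying each by its prior: 1/2 · 0.058309 = 0.029155, 1/2 · 0.125 = 0.0625; these sum to 0.091655.
Hence P(box B | data) = (0.0625) / (0.091655) = 0.68191.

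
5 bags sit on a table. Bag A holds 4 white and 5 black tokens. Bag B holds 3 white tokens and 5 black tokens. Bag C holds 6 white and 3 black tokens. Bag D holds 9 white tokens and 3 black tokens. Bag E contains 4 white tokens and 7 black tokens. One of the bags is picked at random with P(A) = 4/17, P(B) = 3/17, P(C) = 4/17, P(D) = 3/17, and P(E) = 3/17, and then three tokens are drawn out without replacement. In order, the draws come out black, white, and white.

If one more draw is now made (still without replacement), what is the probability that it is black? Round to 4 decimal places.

0.4855

The likelihood of the observed sequence under each hypothesis: P(data | bag A) = (5/9)(4/8)(3/7) = 0.11905; P(data | bag B) = (5/8)(3/7)(2/6) = 0.089286; P(data | bag C) = (3/9)(6/8)(5/7) = 0.17857; P(data | bag D) = (3/12)(9/11)(8/10) = 0.16364; P(data | bag E) = (7/11)(4/10)(3/9) = 0.084848.
Weighting by the prior gives 4/17 · 0.11905 = 0.028011, 3/17 · 0.089286 = 0.015756, 4/17 · 0.17857 = 0.042017, 3/17 · 0.16364 = 0.028877, 3/17 · 0.084848 = 0.014973; summing to 0.12963.
The posterior is then P(bag A | data) = 0.21608, P(bag B | data) = 0.12154, P(bag C | data) = 0.32412, P(bag D | data) = 0.22276, P(bag E | data) = 0.1155.
The predictive probability is P(black next | data) = (2/3)(0.21608) + (4/5)(0.12154) + (1/3)(0.32412) + (2/9)(0.22276) + (3/4)(0.1155) = 0.48546.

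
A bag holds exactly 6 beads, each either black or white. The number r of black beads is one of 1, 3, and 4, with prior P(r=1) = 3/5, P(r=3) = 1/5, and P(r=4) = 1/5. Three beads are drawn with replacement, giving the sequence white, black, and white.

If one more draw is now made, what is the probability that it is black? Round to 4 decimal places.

The likelihood of the observed sequence under each hypothesis: P(data | r = 1) = (5/6)(1/6)(5/6) = 25/216; P(data | r = 3) = (3/6)(3/6)(3/6) = 1/8; P(data | r = 4) = (2/6)(4/6)(2/6) = 2/27.
The prior-weighted likelihoods are 3/5 · 25/216 = 5/72, 1/5 · 1/8 = 1/40, 1/5 · 2/27 = 2/135; with total 59/540.
Dividing through by the total gives posterior P(r = 1 | data) = 75/118, P(r = 3 | data) = 27/118, P(r = 4 | data) = 8/59.
The predictive probability is P(black next | data) = (1/6)(75/118) + (1/2)(27/118) + (2/3)(8/59) = 55/177.

0.3107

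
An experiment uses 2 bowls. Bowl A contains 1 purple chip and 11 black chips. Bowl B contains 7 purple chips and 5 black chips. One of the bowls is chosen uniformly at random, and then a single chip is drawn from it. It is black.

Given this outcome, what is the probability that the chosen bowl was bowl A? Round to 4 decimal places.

0.6875

Under each hypothesis, the probability of this draw is: P(data | bowl A) = (11/12) = 11/12; P(data | bowl B) = (5/12) = 5/12.
The prior-weighted likelihoods are 1/2 · 11/12 = 11/24, 1/2 · 5/12 = 5/24; summing to 2/3.
So P(bowl A | data) = (11/24) / (2/3) = 11/16.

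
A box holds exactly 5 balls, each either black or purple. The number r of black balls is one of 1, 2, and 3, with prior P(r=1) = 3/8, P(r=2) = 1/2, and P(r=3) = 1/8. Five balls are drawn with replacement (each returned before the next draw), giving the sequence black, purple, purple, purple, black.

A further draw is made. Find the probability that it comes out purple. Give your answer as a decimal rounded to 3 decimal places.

For each hypothesis, P(data | H) works out to: P(data | r = 1) = (1/5)(4/5)(4/5)(4/5)(1/5) = 0.02048; P(data | r = 2) = (2/5)(3/5)(3/5)(3/5)(2/5) = 0.03456; P(data | r = 3) = (3/5)(2/5)(2/5)(2/5)(3/5) = 0.02304.
Multiplying each by its prior: 3/8 · 0.02048 = 0.00768, 1/2 · 0.03456 = 0.01728, 1/8 · 0.02304 = 0.00288; with total 0.02784.
Normalising, the posterior is P(r = 1 | data) = 0.27586, P(r = 2 | data) = 0.62069, P(r = 3 | data) = 0.10345.
Averaging over the posterior, P(purple next | data) = (4/5)(0.27586) + (3/5)(0.62069) + (2/5)(0.10345) = 0.63448.

0.634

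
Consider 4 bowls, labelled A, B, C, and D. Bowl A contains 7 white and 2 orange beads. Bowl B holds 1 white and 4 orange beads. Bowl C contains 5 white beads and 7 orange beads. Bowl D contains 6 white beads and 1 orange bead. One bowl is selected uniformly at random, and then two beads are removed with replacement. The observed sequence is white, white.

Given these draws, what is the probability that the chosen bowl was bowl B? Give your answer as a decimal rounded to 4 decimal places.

Compute the likelihood of the observed sequence for each case: P(data | bowl A) = (7/9)(7/9) = 0.60494; P(data | bowl B) = (1/5)(1/5) = 0.04; P(data | bowl C) = (5/12)(5/12) = 0.17361; P(data | bowl D) = (6/7)(6/7) = 0.73469.
The prior-weighted likelihoods are 1/4 · 0.60494 = 0.15123, 1/4 · 0.04 = 0.01, 1/4 · 0.17361 = 0.043403, 1/4 · 0.73469 = 0.18367; these sum to 0.38831.
Hence P(bowl B | data) = (0.01) / (0.38831) = 0.025753.

0.0258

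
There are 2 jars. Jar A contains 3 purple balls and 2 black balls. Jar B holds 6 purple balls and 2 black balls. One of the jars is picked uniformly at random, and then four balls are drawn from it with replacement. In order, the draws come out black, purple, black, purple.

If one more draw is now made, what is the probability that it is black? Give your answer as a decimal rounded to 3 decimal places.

Compute the likelihood of the observed sequence for each case: P(data | jar A) = (2/5)(3/5)(2/5)(3/5) = 0.0576; P(data | jar B) = (2/8)(6/8)(2/8)(6/8) = 0.035156.
Multiplying each by its prior: 1/2 · 0.0576 = 0.0288, 1/2 · 0.035156 = 0.017578; these sum to 0.046378.
Normalising, the posterior is P(jar A | data) = 0.62098, P(jar B | data) = 0.37902.
Averaging over the posterior, P(black next | data) = (2/5)(0.62098) + (1/4)(0.37902) = 0.34315.

0.343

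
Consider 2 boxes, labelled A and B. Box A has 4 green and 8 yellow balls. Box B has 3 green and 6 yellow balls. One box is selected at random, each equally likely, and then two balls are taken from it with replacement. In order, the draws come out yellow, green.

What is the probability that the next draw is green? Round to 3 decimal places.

Under each hypothesis, the probability of the observed sequence is: P(data | box A) = (8/12)(4/12) = 2/9; P(data | box B) = (6/9)(3/9) = 2/9.
The prior-weighted likelihoods are 1/2 · 2/9 = 1/9, 1/2 · 2/9 = 1/9; with total 2/9.
The posterior is then P(box A | data) = 1/2, P(box B | data) = 1/2.
So P(green next | data) = Σ P(green next | H) P(H | data) = (1/3)(1/2) + (1/3)(1/2) = 1/3.

0.333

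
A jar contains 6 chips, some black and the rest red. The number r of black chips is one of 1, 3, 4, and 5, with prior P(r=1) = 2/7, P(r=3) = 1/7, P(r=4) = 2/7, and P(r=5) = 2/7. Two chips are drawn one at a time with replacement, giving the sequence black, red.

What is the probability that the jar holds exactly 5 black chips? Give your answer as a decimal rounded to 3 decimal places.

For each hypothesis, P(data | H) works out to: P(data | r = 1) = (1/6)(5/6) = 5/36; P(data | r = 3) = (3/6)(3/6) = 1/4; P(data | r = 4) = (4/6)(2/6) = 2/9; P(data | r = 5) = (5/6)(1/6) = 5/36.
Weighting by the prior gives 2/7 · 5/36 = 5/126, 1/7 · 1/4 = 1/28, 2/7 · 2/9 = 4/63, 2/7 · 5/36 = 5/126; these sum to 5/28.
Hence P(r = 5 | data) = (5/126) / (5/28) = 2/9.

0.222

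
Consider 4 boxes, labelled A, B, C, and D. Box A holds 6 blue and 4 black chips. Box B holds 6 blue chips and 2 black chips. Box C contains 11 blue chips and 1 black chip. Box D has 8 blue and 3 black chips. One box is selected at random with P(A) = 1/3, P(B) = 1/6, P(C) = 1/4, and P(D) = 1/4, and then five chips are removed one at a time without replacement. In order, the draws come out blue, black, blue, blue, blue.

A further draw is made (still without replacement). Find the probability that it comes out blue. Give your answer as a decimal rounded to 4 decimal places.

0.7018

Under each hypothesis, the probability of the observed sequence is: P(data | box A) = (6/10)(4/9)(5/8)(4/7)(3/6) = 0.047619; P(data | box B) = (6/8)(2/7)(5/6)(4/5)(3/4) = 0.10714; P(data | box C) = (11/12)(1/11)(10/10)(9/9)(8/8) = 0.083333; P(data | box D) = (8/11)(3/10)(7/9)(6/8)(5/7) = 0.090909.
Weighting by the prior gives 1/3 · 0.047619 = 0.015873, 1/6 · 0.10714 = 0.017857, 1/4 · 0.083333 = 0.020833, 1/4 · 0.090909 = 0.022727; summing to 0.077291.
Dividing through by the total gives posterior P(box A | data) = 0.20537, P(box B | data) = 0.23104, P(box C | data) = 0.26954, P(box D | data) = 0.29405.
So P(blue next | data) = Σ P(blue next | H) P(H | data) = (2/5)(0.20537) + (2/3)(0.23104) + (1)(0.26954) + (2/3)(0.29405) = 0.70175.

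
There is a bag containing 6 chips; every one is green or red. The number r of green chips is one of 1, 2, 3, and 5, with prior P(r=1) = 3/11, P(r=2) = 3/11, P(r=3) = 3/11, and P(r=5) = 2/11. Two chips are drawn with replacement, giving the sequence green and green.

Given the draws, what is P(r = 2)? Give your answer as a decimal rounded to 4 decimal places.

Compute the likelihood of the observed sequence for each case: P(data | r = 1) = (1/6)(1/6) = 1/36; P(data | r = 2) = (2/6)(2/6) = 1/9; P(data | r = 3) = (3/6)(3/6) = 1/4; P(data | r = 5) = (5/6)(5/6) = 25/36.
Weighting by the prior gives 3/11 · 1/36 = 1/132, 3/11 · 1/9 = 1/33, 3/11 · 1/4 = 3/44, 2/11 · 25/36 = 25/198; summing to 23/99.
So P(r = 2 | data) = (1/33) / (23/99) = 3/23.

0.1304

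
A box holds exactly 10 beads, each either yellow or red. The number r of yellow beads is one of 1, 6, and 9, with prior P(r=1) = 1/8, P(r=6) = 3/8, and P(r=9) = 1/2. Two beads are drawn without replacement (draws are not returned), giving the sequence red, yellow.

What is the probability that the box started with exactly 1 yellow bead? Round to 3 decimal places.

0.077

For each hypothesis, P(data | H) works out to: P(data | r = 1) = (9/10)(1/9) = 1/10; P(data | r = 6) = (4/10)(6/9) = 4/15; P(data | r = 9) = (1/10)(9/9) = 1/10.
The prior-weighted likelihoods are 1/8 · 1/10 = 1/80, 3/8 · 4/15 = 1/10, 1/2 · 1/10 = 1/20; with total 13/80.
Therefore the posterior P(r = 1 | data) = (1/80) / (13/80) = 1/13.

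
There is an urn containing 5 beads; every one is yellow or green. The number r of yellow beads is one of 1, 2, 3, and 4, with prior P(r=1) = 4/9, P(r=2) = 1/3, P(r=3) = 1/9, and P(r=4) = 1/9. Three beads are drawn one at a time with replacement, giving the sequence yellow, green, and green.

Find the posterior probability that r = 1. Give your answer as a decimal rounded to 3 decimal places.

0.478

Compute the likelihood of the observed sequence for each case: P(data | r = 1) = (1/5)(4/5)(4/5) = 0.128; P(data | r = 2) = (2/5)(3/5)(3/5) = 0.144; P(data | r = 3) = (3/5)(2/5)(2/5) = 0.096; P(data | r = 4) = (4/5)(1/5)(1/5) = 0.032.
The prior-weighted likelihoods are 4/9 · 0.128 = 0.056889, 1/3 · 0.144 = 0.048, 1/9 · 0.096 = 0.010667, 1/9 · 0.032 = 0.0035556; with total 0.11911.
By Bayes' rule, P(r = 1 | data) = (0.056889) / (0.11911) = 0.47761.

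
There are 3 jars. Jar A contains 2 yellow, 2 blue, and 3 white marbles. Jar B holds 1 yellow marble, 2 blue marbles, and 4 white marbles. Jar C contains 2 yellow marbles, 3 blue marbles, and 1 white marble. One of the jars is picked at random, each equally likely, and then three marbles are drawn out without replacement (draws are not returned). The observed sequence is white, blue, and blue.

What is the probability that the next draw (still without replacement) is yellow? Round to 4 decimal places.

The likelihood of the observed sequence under each hypothesis: P(data | jar A) = (3/7)(2/6)(1/5) = 1/35; P(data | jar B) = (4/7)(2/6)(1/5) = 4/105; P(data | jar C) = (1/6)(3/5)(2/4) = 1/20.
The prior-weighted likelihoods are 1/3 · 1/35 = 1/105, 1/3 · 4/105 = 4/315, 1/3 · 1/20 = 1/60; summing to 7/180.
The posterior is then P(jar A | data) = 12/49, P(jar B | data) = 16/49, P(jar C | data) = 3/7.
So P(yellow next | data) = Σ P(yellow next | H) P(H | data) = (1/2)(12/49) + (1/4)(16/49) + (2/3)(3/7) = 24/49.

0.4898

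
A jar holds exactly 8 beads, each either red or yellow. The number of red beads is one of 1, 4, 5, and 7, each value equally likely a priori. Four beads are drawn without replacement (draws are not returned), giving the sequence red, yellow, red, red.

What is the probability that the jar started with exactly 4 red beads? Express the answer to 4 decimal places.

0.1975

The likelihood of the observed sequence under each hypothesis: P(data | r = 1) = (1/8)(7/7)(0/6) = 0; P(data | r = 4) = (4/8)(4/7)(3/6)(2/5) = 0.057143; P(data | r = 5) = (5/8)(3/7)(4/6)(3/5) = 0.10714; P(data | r = 7) = (7/8)(1/7)(6/6)(5/5) = 0.125.
The prior-weighted likelihoods are 1/4 · 0 = 0, 1/4 · 0.057143 = 0.014286, 1/4 · 0.10714 = 0.026786, 1/4 · 0.125 = 0.03125; summing to 0.072321.
Therefore the posterior P(r = 4 | data) = (0.014286) / (0.072321) = 0.19753.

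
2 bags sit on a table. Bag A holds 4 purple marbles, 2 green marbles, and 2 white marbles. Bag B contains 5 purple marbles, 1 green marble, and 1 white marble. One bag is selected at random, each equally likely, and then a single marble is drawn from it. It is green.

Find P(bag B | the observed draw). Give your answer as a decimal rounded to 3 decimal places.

0.364

Compute the likelihood of this draw for each case: P(data | bag A) = (2/8) = 1/4; P(data | bag B) = (1/7) = 1/7.
Multiplying each by its prior: 1/2 · 1/4 = 1/8, 1/2 · 1/7 = 1/14; summing to 11/56.
By Bayes' rule, P(bag B | data) = (1/14) / (11/56) = 4/11.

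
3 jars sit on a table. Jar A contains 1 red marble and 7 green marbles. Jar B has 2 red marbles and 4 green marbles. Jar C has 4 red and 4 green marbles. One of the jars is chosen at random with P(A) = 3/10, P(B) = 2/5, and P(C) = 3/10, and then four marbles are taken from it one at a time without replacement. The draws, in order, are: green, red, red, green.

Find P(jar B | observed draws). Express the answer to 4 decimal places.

Compute the likelihood of the observed sequence for each case: P(data | jar A) = (7/8)(1/7)(0/6) = 0; P(data | jar B) = (4/6)(2/5)(1/4)(3/3) = 1/15; P(data | jar C) = (4/8)(4/7)(3/6)(3/5) = 3/35.
Weighting by the prior gives 3/10 · 0 = 0, 2/5 · 1/15 = 2/75, 3/10 · 3/35 = 9/350; these sum to 11/210.
By Bayes' rule, P(jar B | data) = (2/75) / (11/210) = 28/55.

0.5091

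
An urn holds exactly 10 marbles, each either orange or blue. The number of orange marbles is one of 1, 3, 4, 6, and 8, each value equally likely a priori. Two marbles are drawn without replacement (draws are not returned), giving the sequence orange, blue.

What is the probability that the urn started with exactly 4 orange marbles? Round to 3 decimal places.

0.255

The likelihood of the observed sequence under each hypothesis: P(data | r = 1) = (1/10)(9/9) = 1/10; P(data | r = 3) = (3/10)(7/9) = 7/30; P(data | r = 4) = (4/10)(6/9) = 4/15; P(data | r = 6) = (6/10)(4/9) = 4/15; P(data | r = 8) = (8/10)(2/9) = 8/45.
The prior-weighted likelihoods are 1/5 · 1/10 = 1/50, 1/5 · 7/30 = 7/150, 1/5 · 4/15 = 4/75, 1/5 · 4/15 = 4/75, 1/5 · 8/45 = 8/225; these sum to 47/225.
Hence P(r = 4 | data) = (4/75) / (47/225) = 12/47.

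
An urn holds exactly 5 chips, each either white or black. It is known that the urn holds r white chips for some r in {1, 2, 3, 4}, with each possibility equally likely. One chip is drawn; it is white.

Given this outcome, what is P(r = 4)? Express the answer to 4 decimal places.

0.4000

Compute the likelihood of this draw for each case: P(data | r = 1) = (1/5) = 1/5; P(data | r = 2) = (2/5) = 2/5; P(data | r = 3) = (3/5) = 3/5; P(data | r = 4) = (4/5) = 4/5.
Weighting by the prior gives 1/4 · 1/5 = 1/20, 1/4 · 2/5 = 1/10, 1/4 · 3/5 = 3/20, 1/4 · 4/5 = 1/5; these sum to 1/2.
Hence P(r = 4 | data) = (1/5) / (1/2) = 2/5.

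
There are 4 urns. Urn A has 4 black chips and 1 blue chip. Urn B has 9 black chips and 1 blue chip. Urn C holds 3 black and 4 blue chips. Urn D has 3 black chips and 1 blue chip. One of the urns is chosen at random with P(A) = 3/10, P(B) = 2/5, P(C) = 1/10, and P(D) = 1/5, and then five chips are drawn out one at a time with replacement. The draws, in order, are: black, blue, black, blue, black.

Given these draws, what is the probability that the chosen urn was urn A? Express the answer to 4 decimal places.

Compute the likelihood of the observed sequence for each case: P(data | urn A) = (4/5)(1/5)(4/5)(1/5)(4/5) = 0.02048; P(data | urn B) = (9/10)(1/10)(9/10)(1/10)(9/10) = 0.00729; P(data | urn C) = (3/7)(4/7)(3/7)(4/7)(3/7) = 0.025704; P(data | urn D) = (3/4)(1/4)(3/4)(1/4)(3/4) = 0.026367.
Multiplying each by its prior: 3/10 · 0.02048 = 0.006144, 2/5 · 0.00729 = 0.002916, 1/10 · 0.025704 = 0.0025704, 1/5 · 0.026367 = 0.0052734; summing to 0.016904.
Hence P(urn A | data) = (0.006144) / (0.016904) = 0.36347.

0.3635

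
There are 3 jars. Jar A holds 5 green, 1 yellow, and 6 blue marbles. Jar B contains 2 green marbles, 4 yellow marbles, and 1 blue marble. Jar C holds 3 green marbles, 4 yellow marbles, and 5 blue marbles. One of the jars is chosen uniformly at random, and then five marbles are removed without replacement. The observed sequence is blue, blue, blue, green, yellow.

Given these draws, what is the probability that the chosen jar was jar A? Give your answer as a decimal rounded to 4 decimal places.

0.4545

For each hypothesis, P(data | H) works out to: P(data | jar A) = (6/12)(5/11)(4/10)(5/9)(1/8) = 0.0063131; P(data | jar B) = (1/7)(0/6) = 0; P(data | jar C) = (5/12)(4/11)(3/10)(3/9)(4/8) = 0.0075758.
Multiplying each by its prior: 1/3 · 0.0063131 = 0.0021044, 1/3 · 0 = 0, 1/3 · 0.0075758 = 0.0025253; with total 0.0046296.
So P(jar A | data) = (0.0021044) / (0.0046296) = 0.45455.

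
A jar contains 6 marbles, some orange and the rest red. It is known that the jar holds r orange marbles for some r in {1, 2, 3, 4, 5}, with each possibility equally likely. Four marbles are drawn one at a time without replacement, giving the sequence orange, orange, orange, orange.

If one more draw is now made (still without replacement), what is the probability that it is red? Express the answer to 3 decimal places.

Compute the likelihood of the observed sequence for each case: P(data | r = 1) = (1/6)(0/5) = 0; P(data | r = 2) = (2/6)(1/5)(0/4) = 0; P(data | r = 3) = (3/6)(2/5)(1/4)(0/3) = 0; P(data | r = 4) = (4/6)(3/5)(2/4)(1/3) = 1/15; P(data | r = 5) = (5/6)(4/5)(3/4)(2/3) = 1/3.
The prior-weighted likelihoods are 1/5 · 0 = 0, 1/5 · 0 = 0, 1/5 · 0 = 0, 1/5 · 1/15 = 1/75, 1/5 · 1/3 = 1/15; summing to 2/25.
The posterior is then P(r = 1 | data) = 0, P(r = 2 | data) = 0, P(r = 3 | data) = 0, P(r = 4 | data) = 1/6, P(r = 5 | data) = 5/6.
So P(red next | data) = Σ P(red next | H) P(H | data) = (1)(1/6) + (1/2)(5/6) = 7/12.

0.583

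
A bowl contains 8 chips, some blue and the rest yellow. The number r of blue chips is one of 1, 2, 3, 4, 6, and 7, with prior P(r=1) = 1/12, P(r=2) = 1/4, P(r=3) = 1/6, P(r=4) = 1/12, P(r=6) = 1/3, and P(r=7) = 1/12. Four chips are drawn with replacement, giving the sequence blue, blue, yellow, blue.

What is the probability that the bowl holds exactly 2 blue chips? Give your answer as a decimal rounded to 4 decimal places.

Compute the likelihood of the observed sequence for each case: P(data | r = 1) = (1/8)(1/8)(7/8)(1/8) = 0.001709; P(data | r = 2) = (2/8)(2/8)(6/8)(2/8) = 0.011719; P(data | r = 3) = (3/8)(3/8)(5/8)(3/8) = 0.032959; P(data | r = 4) = (4/8)(4/8)(4/8)(4/8) = 0.0625; P(data | r = 6) = (6/8)(6/8)(2/8)(6/8) = 0.10547; P(data | r = 7) = (7/8)(7/8)(1/8)(7/8) = 0.08374.
The prior-weighted likelihoods are 1/12 · 0.001709 = 0.00014242, 1/4 · 0.011719 = 0.0029297, 1/6 · 0.032959 = 0.0054932, 1/12 · 0.0625 = 0.0052083, 1/3 · 0.10547 = 0.035156, 1/12 · 0.08374 = 0.0069784; with total 0.055908.
By Bayes' rule, P(r = 2 | data) = (0.0029297) / (0.055908) = 0.052402.

0.0524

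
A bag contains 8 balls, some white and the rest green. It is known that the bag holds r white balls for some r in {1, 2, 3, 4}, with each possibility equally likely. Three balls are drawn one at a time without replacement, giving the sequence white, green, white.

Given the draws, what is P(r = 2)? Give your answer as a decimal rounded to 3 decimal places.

0.133

Under each hypothesis, the probability of the observed sequence is: P(data | r = 1) = (1/8)(7/7)(0/6) = 0; P(data | r = 2) = (2/8)(6/7)(1/6) = 1/28; P(data | r = 3) = (3/8)(5/7)(2/6) = 5/56; P(data | r = 4) = (4/8)(4/7)(3/6) = 1/7.
The prior-weighted likelihoods are 1/4 · 0 = 0, 1/4 · 1/28 = 1/112, 1/4 · 5/56 = 5/224, 1/4 · 1/7 = 1/28; summing to 15/224.
Hence P(r = 2 | data) = (1/112) / (15/224) = 2/15.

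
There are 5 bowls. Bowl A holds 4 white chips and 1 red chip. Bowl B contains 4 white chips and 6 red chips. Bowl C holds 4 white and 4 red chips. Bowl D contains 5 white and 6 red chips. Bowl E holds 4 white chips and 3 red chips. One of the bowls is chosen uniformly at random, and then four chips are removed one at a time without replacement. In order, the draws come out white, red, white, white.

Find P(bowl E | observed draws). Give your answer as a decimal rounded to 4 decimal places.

For each hypothesis, P(data | H) works out to: P(data | bowl A) = (4/5)(1/4)(3/3)(2/2) = 0.2; P(data | bowl B) = (4/10)(6/9)(3/8)(2/7) = 0.028571; P(data | bowl C) = (4/8)(4/7)(3/6)(2/5) = 0.057143; P(data | bowl D) = (5/11)(6/10)(4/9)(3/8) = 0.045455; P(data | bowl E) = (4/7)(3/6)(3/5)(2/4) = 0.085714.
The prior-weighted likelihoods are 1/5 · 0.2 = 0.04, 1/5 · 0.028571 = 0.0057143, 1/5 · 0.057143 = 0.011429, 1/5 · 0.045455 = 0.0090909, 1/5 · 0.085714 = 0.017143; these sum to 0.083377.
Therefore the posterior P(bowl E | data) = (0.017143) / (0.083377) = 0.20561.

0.2056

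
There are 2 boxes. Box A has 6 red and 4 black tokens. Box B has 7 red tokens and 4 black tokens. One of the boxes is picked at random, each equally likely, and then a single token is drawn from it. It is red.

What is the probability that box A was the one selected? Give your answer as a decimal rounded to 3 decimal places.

0.485

For each hypothesis, P(data | H) works out to: P(data | box A) = (6/10) = 3/5; P(data | box B) = (7/11) = 7/11.
The prior-weighted likelihoods are 1/2 · 3/5 = 3/10, 1/2 · 7/11 = 7/22; with total 34/55.
Therefore the posterior P(box A | data) = (3/10) / (34/55) = 33/68.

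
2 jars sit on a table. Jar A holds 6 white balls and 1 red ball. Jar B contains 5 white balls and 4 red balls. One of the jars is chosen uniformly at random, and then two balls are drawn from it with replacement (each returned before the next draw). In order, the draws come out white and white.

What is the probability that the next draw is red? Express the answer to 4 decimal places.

Under each hypothesis, the probability of the observed sequence is: P(data | jar A) = (6/7)(6/7) = 0.73469; P(data | jar B) = (5/9)(5/9) = 0.30864.
Multiplying each by its prior: 1/2 · 0.73469 = 0.36735, 1/2 · 0.30864 = 0.15432; these sum to 0.52167.
Dividing through by the total gives posterior P(jar A | data) = 0.70418, P(jar B | data) = 0.29582.
Averaging over the posterior, P(red next | data) = (1/7)(0.70418) + (4/9)(0.29582) = 0.23207.

0.2321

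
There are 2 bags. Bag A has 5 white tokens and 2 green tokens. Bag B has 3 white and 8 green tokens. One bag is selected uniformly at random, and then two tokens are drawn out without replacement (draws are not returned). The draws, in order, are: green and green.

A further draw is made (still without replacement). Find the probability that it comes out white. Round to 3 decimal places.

For each hypothesis, P(data | H) works out to: P(data | bag A) = (2/7)(1/6) = 0.047619; P(data | bag B) = (8/11)(7/10) = 0.50909.
The prior-weighted likelihoods are 1/2 · 0.047619 = 0.02381, 1/2 · 0.50909 = 0.25455; with total 0.27835.
Normalising, the posterior is P(bag A | data) = 0.085537, P(bag B | data) = 0.91446.
So P(white next | data) = Σ P(white next | H) P(H | data) = (1)(0.085537) + (1/3)(0.91446) = 0.39036.

0.390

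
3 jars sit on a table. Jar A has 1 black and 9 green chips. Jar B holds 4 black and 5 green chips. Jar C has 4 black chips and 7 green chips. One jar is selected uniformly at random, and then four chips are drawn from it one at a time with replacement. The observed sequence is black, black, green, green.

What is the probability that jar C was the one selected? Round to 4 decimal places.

For each hypothesis, P(data | H) works out to: P(data | jar A) = (1/10)(1/10)(9/10)(9/10) = 0.0081; P(data | jar B) = (4/9)(4/9)(5/9)(5/9) = 0.060966; P(data | jar C) = (4/11)(4/11)(7/11)(7/11) = 0.053548.
Weighting by the prior gives 1/3 · 0.0081 = 0.0027, 1/3 · 0.060966 = 0.020322, 1/3 · 0.053548 = 0.017849; these sum to 0.040872.
Hence P(jar C | data) = (0.017849) / (0.040872) = 0.43672.

0.4367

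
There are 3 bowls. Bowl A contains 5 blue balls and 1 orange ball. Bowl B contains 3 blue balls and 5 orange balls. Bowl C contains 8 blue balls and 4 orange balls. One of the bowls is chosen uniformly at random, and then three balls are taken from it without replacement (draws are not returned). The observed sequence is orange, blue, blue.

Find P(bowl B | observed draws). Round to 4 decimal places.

The likelihood of the observed sequence under each hypothesis: P(data | bowl A) = (1/6)(5/5)(4/4) = 0.16667; P(data | bowl B) = (5/8)(3/7)(2/6) = 0.089286; P(data | bowl C) = (4/12)(8/11)(7/10) = 0.1697.
The prior-weighted likelihoods are 1/3 · 0.16667 = 0.055556, 1/3 · 0.089286 = 0.029762, 1/3 · 0.1697 = 0.056566; with total 0.14188.
Therefore the posterior P(bowl B | data) = (0.029762) / (0.14188) = 0.20976.

0.2098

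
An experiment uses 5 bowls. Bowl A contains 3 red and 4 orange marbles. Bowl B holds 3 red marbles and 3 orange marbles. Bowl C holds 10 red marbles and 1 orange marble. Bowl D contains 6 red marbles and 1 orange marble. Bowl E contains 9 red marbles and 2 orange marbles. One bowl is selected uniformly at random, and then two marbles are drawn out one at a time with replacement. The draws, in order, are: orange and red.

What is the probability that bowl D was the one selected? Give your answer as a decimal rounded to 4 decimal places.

0.1443

The likelihood of the observed sequence under each hypothesis: P(data | bowl A) = (4/7)(3/7) = 0.2449; P(data | bowl B) = (3/6)(3/6) = 0.25; P(data | bowl C) = (1/11)(10/11) = 0.082645; P(data | bowl D) = (1/7)(6/7) = 0.12245; P(data | bowl E) = (2/11)(9/11) = 0.14876.
Weighting by the prior gives 1/5 · 0.2449 = 0.04898, 1/5 · 0.25 = 0.05, 1/5 · 0.082645 = 0.016529, 1/5 · 0.12245 = 0.02449, 1/5 · 0.14876 = 0.029752; summing to 0.16975.
Hence P(bowl D | data) = (0.02449) / (0.16975) = 0.14427.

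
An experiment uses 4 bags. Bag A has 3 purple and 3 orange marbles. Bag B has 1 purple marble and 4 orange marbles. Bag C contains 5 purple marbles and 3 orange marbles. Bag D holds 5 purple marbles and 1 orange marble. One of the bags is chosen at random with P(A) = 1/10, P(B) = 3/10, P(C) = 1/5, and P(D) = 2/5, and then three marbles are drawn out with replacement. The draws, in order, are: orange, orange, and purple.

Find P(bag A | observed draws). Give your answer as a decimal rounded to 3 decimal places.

0.161

Under each hypothesis, the probability of the observed sequence is: P(data | bag A) = (3/6)(3/6)(3/6) = 0.125; P(data | bag B) = (4/5)(4/5)(1/5) = 0.128; P(data | bag C) = (3/8)(3/8)(5/8) = 0.087891; P(data | bag D) = (1/6)(1/6)(5/6) = 0.023148.
Weighting by the prior gives 1/10 · 0.125 = 0.0125, 3/10 · 0.128 = 0.0384, 1/5 · 0.087891 = 0.017578, 2/5 · 0.023148 = 0.0092593; these sum to 0.077737.
Hence P(bag A | data) = (0.0125) / (0.077737) = 0.1608.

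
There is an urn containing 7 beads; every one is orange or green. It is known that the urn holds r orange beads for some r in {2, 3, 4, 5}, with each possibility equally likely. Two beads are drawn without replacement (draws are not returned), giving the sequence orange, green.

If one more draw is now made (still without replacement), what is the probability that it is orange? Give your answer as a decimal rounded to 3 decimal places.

For each hypothesis, P(data | H) works out to: P(data | r = 2) = (2/7)(5/6) = 5/21; P(data | r = 3) = (3/7)(4/6) = 2/7; P(data | r = 4) = (4/7)(3/6) = 2/7; P(data | r = 5) = (5/7)(2/6) = 5/21.
The prior-weighted likelihoods are 1/4 · 5/21 = 5/84, 1/4 · 2/7 = 1/14, 1/4 · 2/7 = 1/14, 1/4 · 5/21 = 5/84; summing to 11/42.
Dividing through by the total gives posterior P(r = 2 | data) = 5/22, P(r = 3 | data) = 3/11, P(r = 4 | data) = 3/11, P(r = 5 | data) = 5/22.
The predictive probability is P(orange next | data) = (1/5)(5/22) + (2/5)(3/11) + (3/5)(3/11) + (4/5)(5/22) = 1/2.

0.500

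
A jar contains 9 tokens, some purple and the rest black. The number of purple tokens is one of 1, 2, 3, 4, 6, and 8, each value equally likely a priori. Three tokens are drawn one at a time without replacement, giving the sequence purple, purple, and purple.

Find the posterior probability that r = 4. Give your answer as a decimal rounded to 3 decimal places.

The likelihood of the observed sequence under each hypothesis: P(data | r = 1) = (1/9)(0/8) = 0; P(data | r = 2) = (2/9)(1/8)(0/7) = 0; P(data | r = 3) = (3/9)(2/8)(1/7) = 1/84; P(data | r = 4) = (4/9)(3/8)(2/7) = 1/21; P(data | r = 6) = (6/9)(5/8)(4/7) = 5/21; P(data | r = 8) = (8/9)(7/8)(6/7) = 2/3.
Weighting by the prior gives 1/6 · 0 = 0, 1/6 · 0 = 0, 1/6 · 1/84 = 1/504, 1/6 · 1/21 = 1/126, 1/6 · 5/21 = 5/126, 1/6 · 2/3 = 1/9; summing to 9/56.
So P(r = 4 | data) = (1/126) / (9/56) = 4/81.

0.049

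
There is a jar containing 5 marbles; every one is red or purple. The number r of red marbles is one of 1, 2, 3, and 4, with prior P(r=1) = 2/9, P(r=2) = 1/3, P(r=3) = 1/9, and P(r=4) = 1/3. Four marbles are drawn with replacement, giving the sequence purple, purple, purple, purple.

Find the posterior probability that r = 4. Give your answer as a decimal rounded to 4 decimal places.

For each hypothesis, P(data | H) works out to: P(data | r = 1) = (4/5)(4/5)(4/5)(4/5) = 0.4096; P(data | r = 2) = (3/5)(3/5)(3/5)(3/5) = 0.1296; P(data | r = 3) = (2/5)(2/5)(2/5)(2/5) = 0.0256; P(data | r = 4) = (1/5)(1/5)(1/5)(1/5) = 0.0016.
Multiplying each by its prior: 2/9 · 0.4096 = 0.091022, 1/3 · 0.1296 = 0.0432, 1/9 · 0.0256 = 0.0028444, 1/3 · 0.0016 = 0.00053333; these sum to 0.1376.
Hence P(r = 4 | data) = (0.00053333) / (0.1376) = 0.003876.

0.0039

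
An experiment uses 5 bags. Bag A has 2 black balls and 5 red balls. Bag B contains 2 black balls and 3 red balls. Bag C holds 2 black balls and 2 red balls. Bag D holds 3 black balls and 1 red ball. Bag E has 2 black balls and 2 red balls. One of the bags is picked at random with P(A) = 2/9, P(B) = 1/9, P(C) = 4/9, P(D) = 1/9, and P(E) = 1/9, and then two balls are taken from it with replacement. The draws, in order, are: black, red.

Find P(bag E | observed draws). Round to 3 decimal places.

0.120

Compute the likelihood of the observed sequence for each case: P(data | bag A) = (2/7)(5/7) = 0.20408; P(data | bag B) = (2/5)(3/5) = 0.24; P(data | bag C) = (2/4)(2/4) = 0.25; P(data | bag D) = (3/4)(1/4) = 0.1875; P(data | bag E) = (2/4)(2/4) = 0.25.
Weighting by the prior gives 2/9 · 0.20408 = 0.045351, 1/9 · 0.24 = 0.026667, 4/9 · 0.25 = 0.11111, 1/9 · 0.1875 = 0.020833, 1/9 · 0.25 = 0.027778; summing to 0.23174.
Therefore the posterior P(bag E | data) = (0.027778) / (0.23174) = 0.11987.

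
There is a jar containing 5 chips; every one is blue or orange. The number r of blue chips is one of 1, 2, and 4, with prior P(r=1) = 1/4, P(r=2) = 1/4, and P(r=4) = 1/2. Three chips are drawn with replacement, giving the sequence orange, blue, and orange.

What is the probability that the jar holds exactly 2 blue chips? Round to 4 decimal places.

Under each hypothesis, the probability of the observed sequence is: P(data | r = 1) = (4/5)(1/5)(4/5) = 16/125; P(data | r = 2) = (3/5)(2/5)(3/5) = 18/125; P(data | r = 4) = (1/5)(4/5)(1/5) = 4/125.
Weighting by the prior gives 1/4 · 16/125 = 4/125, 1/4 · 18/125 = 9/250, 1/2 · 4/125 = 2/125; with total 21/250.
By Bayes' rule, P(r = 2 | data) = (9/250) / (21/250) = 3/7.

0.4286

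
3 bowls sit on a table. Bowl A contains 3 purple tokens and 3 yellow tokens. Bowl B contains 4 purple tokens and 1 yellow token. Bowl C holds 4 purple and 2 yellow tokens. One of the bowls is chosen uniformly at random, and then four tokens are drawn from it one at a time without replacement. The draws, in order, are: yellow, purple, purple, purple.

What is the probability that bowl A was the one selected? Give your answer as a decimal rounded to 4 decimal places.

0.1304

Compute the likelihood of the observed sequence for each case: P(data | bowl A) = (3/6)(3/5)(2/4)(1/3) = 1/20; P(data | bowl B) = (1/5)(4/4)(3/3)(2/2) = 1/5; P(data | bowl C) = (2/6)(4/5)(3/4)(2/3) = 2/15.
The prior-weighted likelihoods are 1/3 · 1/20 = 1/60, 1/3 · 1/5 = 1/15, 1/3 · 2/15 = 2/45; these sum to 23/180.
Therefore the posterior P(bowl A | data) = (1/60) / (23/180) = 3/23.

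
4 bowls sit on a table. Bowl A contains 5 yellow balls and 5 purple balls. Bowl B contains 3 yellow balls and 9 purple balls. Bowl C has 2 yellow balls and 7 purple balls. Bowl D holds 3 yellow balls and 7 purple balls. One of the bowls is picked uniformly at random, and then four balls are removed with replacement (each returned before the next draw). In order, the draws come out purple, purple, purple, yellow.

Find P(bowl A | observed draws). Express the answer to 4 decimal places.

Under each hypothesis, the probability of the observed sequence is: P(data | bowl A) = (5/10)(5/10)(5/10)(5/10) = 0.0625; P(data | bowl B) = (9/12)(9/12)(9/12)(3/12) = 0.10547; P(data | bowl C) = (7/9)(7/9)(7/9)(2/9) = 0.10456; P(data | bowl D) = (7/10)(7/10)(7/10)(3/10) = 0.1029.
The prior-weighted likelihoods are 1/4 · 0.0625 = 0.015625, 1/4 · 0.10547 = 0.026367, 1/4 · 0.10456 = 0.026139, 1/4 · 0.1029 = 0.025725; with total 0.093856.
Therefore the posterior P(bowl A | data) = (0.015625) / (0.093856) = 0.16648.

0.1665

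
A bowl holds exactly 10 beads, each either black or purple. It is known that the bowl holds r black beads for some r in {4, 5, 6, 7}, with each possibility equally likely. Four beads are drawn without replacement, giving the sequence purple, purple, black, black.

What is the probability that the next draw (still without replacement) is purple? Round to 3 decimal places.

For each hypothesis, P(data | H) works out to: P(data | r = 4) = (6/10)(5/9)(4/8)(3/7) = 1/14; P(data | r = 5) = (5/10)(4/9)(5/8)(4/7) = 5/63; P(data | r = 6) = (4/10)(3/9)(6/8)(5/7) = 1/14; P(data | r = 7) = (3/10)(2/9)(7/8)(6/7) = 1/20.
Weighting by the prior gives 1/4 · 1/14 = 1/56, 1/4 · 5/63 = 5/252, 1/4 · 1/14 = 1/56, 1/4 · 1/20 = 1/80; with total 49/720.
The posterior is then P(r = 4 | data) = 90/343, P(r = 5 | data) = 100/343, P(r = 6 | data) = 90/343, P(r = 7 | data) = 9/49.
So P(purple next | data) = Σ P(purple next | H) P(H | data) = (2/3)(90/343) + (1/2)(100/343) + (1/3)(90/343) + (1/6)(9/49) = 43/98.

0.439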